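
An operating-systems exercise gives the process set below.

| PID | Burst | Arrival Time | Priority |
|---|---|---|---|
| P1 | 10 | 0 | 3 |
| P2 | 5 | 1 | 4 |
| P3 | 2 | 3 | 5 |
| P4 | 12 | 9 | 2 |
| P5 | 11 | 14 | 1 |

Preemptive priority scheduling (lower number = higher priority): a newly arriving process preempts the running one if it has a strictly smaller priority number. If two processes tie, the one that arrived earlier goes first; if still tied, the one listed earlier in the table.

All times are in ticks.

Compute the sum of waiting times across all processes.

101

Schedule: | P1 0-9 | P4 9-14 | P5 14-25 | P4 25-32 | P1 32-33 | P2 33-38 | P3 38-40 |
Completion: P1=33  P2=38  P3=40  P4=32  P5=25
Turnaround (C−A): P1=33  P2=37  P3=37  P4=23  P5=11
Waiting = turnaround − burst: P1=23, P2=32, P3=35, P4=11, P5=0
Total waiting = 23 + 32 + 35 + 11 + 0 = 101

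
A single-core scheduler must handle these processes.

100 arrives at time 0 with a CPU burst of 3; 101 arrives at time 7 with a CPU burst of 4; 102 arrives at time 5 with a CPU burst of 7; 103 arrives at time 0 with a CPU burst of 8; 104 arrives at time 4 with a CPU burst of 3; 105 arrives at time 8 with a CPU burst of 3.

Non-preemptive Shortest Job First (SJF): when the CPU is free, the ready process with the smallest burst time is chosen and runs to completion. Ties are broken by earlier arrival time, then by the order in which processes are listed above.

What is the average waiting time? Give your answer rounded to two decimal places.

7.00

Schedule: | 100 0-3 | 103 3-11 | 104 11-14 | 105 14-17 | 101 17-21 | 102 21-28 |
Completion: 100=3  101=21  102=28  103=11  104=14  105=17
Turnaround (C−A): 100=3  101=14  102=23  103=11  104=10  105=9
Waiting times: 100=0, 101=10, 102=16, 103=3, 104=7, 105=6
Average waiting = (0+10+16+3+7+6) / 6 = 42/6 = 7.00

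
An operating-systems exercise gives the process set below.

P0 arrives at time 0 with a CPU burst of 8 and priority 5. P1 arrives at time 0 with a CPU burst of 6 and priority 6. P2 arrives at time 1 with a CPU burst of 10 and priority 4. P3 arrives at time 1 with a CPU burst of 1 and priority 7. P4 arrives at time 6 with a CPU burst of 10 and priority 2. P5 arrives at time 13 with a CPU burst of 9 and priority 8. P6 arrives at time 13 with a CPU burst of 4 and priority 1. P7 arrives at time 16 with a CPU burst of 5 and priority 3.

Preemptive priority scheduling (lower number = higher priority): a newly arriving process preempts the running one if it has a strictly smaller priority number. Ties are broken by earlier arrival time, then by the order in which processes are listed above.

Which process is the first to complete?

Gantt: | P0 0-1 | P2 1-6 | P4 6-13 | P6 13-17 | P4 17-20 | P7 20-25 | P2 25-30 | P0 30-37 | P1 37-43 | P3 43-44 | P5 44-53 |
Completion: P0=37  P1=43  P2=30  P3=44  P4=20  P5=53  P6=17  P7=25
Finish order: P6 → P4 → P7 → P2 → P0 → P1 → P3 → P5

P6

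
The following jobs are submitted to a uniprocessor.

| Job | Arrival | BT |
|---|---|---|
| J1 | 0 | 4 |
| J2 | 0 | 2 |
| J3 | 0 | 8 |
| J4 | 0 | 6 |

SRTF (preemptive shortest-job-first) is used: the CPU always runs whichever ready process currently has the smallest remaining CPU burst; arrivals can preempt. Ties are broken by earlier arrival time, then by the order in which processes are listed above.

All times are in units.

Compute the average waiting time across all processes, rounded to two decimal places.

5.00

Schedule: | J2 0-2 | J1 2-6 | J4 6-12 | J3 12-20 |
Completion: J1=6  J2=2  J3=20  J4=12
Waiting times: J1=2, J2=0, J3=12, J4=6
Average waiting = (2+0+12+6) / 4 = 20/4 = 5.00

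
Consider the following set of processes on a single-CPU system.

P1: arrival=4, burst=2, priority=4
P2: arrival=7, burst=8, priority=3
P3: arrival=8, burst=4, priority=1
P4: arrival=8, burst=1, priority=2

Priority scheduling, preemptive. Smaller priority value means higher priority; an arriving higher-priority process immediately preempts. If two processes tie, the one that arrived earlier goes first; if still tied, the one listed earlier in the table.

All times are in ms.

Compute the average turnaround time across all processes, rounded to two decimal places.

Schedule: | idle 0-4 | P1 4-6 | idle 6-7 | P2 7-8 | P3 8-12 | P4 12-13 | P2 13-20 |
Completion: P1=6  P2=20  P3=12  P4=13
Turnaround times: P1=2, P2=13, P3=4, P4=5
Average turnaround = (2+13+4+5) / 4 = 24/4 = 6.00

6.00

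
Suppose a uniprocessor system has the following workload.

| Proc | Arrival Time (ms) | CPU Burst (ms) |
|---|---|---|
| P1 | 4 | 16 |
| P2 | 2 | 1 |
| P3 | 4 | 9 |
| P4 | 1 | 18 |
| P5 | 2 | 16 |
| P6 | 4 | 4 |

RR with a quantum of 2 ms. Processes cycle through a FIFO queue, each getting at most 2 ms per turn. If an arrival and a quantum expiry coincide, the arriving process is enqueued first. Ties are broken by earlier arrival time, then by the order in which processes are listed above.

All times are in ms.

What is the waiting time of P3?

34

Timeline: | idle 0-1 | P4 1-3 | P2 3-4 | P5 4-6 | P4 6-8 | P1 8-10 | P3 10-12 | P6 12-14 | P5 14-16 | P4 16-18 | P1 18-20 | P3 20-22 | P6 22-24 | P5 24-26 | P4 26-28 | P1 28-30 | P3 30-32 | P5 32-34 | P4 34-36 | P1 36-38 | P3 38-40 | P5 40-42 | P4 42-44 | P1 44-46 | P3 46-47 | P5 47-49 | P4 49-51 | P1 51-53 | P5 53-55 | P4 55-57 | P1 57-59 | P5 59-61 | P4 61-63 | P1 63-65 |
Completion: P1=65  P2=4  P3=47  P4=63  P5=61  P6=24
Waiting(P3) = turnaround − burst = 43 − 9 = 34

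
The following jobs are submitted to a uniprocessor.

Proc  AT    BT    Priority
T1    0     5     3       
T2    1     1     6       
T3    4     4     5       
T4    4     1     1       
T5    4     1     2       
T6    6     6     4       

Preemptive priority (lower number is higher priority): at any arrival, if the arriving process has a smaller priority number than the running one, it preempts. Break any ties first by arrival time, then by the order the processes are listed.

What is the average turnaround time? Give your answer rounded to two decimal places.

7.83

Timeline: | T1 0-4 | T4 4-5 | T5 5-6 | T1 6-7 | T6 7-13 | T3 13-17 | T2 17-18 |
Completion: T1=7  T2=18  T3=17  T4=5  T5=6  T6=13
Turnaround (C−A): T1=7  T2=17  T3=13  T4=1  T5=2  T6=7
Turnaround times: T1=7, T2=17, T3=13, T4=1, T5=2, T6=7
Average turnaround = (7+17+13+1+2+7) / 6 = 47/6 = 7.83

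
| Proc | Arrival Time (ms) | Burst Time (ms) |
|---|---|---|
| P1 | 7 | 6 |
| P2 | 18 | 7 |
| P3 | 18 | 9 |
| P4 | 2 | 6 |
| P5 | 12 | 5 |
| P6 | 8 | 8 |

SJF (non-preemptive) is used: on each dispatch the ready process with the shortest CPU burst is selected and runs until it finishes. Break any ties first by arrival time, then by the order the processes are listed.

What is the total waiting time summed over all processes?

38

Gantt: | idle 0-2 | P4 2-8 | P1 8-14 | P5 14-19 | P2 19-26 | P6 26-34 | P3 34-43 |
Completion: P1=14  P2=26  P3=43  P4=8  P5=19  P6=34
Waiting = turnaround − burst: P1=1, P2=1, P3=16, P4=0, P5=2, P6=18
Total waiting = 1 + 1 + 16 + 0 + 2 + 18 = 38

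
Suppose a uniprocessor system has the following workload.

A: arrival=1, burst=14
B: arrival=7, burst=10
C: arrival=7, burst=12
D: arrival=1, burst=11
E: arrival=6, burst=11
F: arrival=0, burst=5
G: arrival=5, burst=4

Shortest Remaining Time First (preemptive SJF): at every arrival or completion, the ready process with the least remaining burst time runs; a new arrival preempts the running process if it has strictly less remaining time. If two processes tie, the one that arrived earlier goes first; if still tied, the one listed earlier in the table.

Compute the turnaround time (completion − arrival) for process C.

Schedule: | F 0-5 | G 5-9 | B 9-19 | D 19-30 | E 30-41 | C 41-53 | A 53-67 |
Completion: A=67  B=19  C=53  D=30  E=41  F=5  G=9
Turnaround(C) = completion − arrival = 53 − 7 = 46

46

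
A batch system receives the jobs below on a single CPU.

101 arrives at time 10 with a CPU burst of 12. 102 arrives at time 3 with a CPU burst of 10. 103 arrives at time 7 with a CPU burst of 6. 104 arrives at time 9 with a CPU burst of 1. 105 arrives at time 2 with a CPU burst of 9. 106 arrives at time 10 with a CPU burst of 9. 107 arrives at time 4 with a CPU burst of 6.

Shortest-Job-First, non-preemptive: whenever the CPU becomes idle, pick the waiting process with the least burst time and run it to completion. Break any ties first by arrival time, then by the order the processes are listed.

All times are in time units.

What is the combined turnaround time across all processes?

Schedule: | idle 0-2 | 105 2-11 | 104 11-12 | 107 12-18 | 103 18-24 | 106 24-33 | 102 33-43 | 101 43-55 |
Completion: 101=55  102=43  103=24  104=12  105=11  106=33  107=18
Turnaround (C−A): 101=45  102=40  103=17  104=3  105=9  106=23  107=14
Turnaround = completion − arrival: 101=45, 102=40, 103=17, 104=3, 105=9, 106=23, 107=14
Total turnaround = 45 + 40 + 17 + 3 + 9 + 23 + 14 = 151

151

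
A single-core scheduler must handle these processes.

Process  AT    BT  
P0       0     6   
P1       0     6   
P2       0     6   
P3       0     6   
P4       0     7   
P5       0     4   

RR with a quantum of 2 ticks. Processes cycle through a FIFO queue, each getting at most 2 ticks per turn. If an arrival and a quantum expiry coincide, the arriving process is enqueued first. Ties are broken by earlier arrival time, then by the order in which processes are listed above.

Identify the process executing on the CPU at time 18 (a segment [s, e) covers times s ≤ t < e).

Gantt: | P0 0-2 | P1 2-4 | P2 4-6 | P3 6-8 | P4 8-10 | P5 10-12 | P0 12-14 | P1 14-16 | P2 16-18 | P3 18-20 | P4 20-22 | P5 22-24 | P0 24-26 | P1 26-28 | P2 28-30 | P3 30-32 | P4 32-35 |
Completion: P0=26  P1=28  P2=30  P3=32  P4=35  P5=24
Turnaround (C−A): P0=26  P1=28  P2=30  P3=32  P4=35  P5=24

P3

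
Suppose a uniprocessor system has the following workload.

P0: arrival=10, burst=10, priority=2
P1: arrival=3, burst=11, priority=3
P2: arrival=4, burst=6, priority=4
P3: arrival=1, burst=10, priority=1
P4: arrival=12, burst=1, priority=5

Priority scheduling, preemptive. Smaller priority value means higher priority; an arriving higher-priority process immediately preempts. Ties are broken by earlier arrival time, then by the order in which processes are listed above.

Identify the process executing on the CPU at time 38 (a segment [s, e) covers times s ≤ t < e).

Timeline: | idle 0-1 | P3 1-11 | P0 11-21 | P1 21-32 | P2 32-38 | P4 38-39 |
Completion: P0=21  P1=32  P2=38  P3=11  P4=39
Turnaround (C−A): P0=11  P1=29  P2=34  P3=10  P4=27

P4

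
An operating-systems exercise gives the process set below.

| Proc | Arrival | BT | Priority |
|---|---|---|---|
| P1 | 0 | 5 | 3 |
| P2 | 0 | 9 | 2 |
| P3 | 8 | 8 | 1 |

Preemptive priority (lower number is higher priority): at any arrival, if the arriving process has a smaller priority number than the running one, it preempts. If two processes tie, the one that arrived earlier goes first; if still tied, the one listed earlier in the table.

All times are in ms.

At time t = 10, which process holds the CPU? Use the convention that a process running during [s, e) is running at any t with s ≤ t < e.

P3

Timeline: | P2 0-8 | P3 8-16 | P2 16-17 | P1 17-22 |
Completion: P1=22  P2=17  P3=16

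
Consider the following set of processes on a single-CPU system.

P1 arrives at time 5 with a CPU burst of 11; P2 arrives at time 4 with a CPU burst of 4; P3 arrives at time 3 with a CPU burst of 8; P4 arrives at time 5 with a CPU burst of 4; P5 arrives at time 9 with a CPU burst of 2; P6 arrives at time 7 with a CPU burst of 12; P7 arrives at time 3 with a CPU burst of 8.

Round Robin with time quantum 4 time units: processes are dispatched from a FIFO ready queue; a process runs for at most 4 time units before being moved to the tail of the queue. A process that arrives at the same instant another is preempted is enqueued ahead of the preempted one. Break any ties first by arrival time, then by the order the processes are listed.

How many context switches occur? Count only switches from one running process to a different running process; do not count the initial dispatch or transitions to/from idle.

12

Schedule: | idle 0-3 | P3 3-7 | P7 7-11 | P2 11-15 | P1 15-19 | P4 19-23 | P6 23-27 | P3 27-31 | P5 31-33 | P7 33-37 | P1 37-41 | P6 41-45 | P1 45-48 | P6 48-52 |
Completion: P1=48  P2=15  P3=31  P4=23  P5=33  P6=52  P7=37
Turnaround (C−A): P1=43  P2=11  P3=28  P4=18  P5=24  P6=45  P7=34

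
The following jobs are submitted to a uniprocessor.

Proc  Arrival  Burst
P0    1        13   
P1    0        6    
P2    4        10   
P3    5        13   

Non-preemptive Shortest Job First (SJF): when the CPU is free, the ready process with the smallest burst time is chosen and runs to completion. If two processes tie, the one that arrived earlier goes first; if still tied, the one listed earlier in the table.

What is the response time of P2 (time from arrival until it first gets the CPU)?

2

Timeline: | P1 0-6 | P2 6-16 | P0 16-29 | P3 29-42 |
Completion: P0=29  P1=6  P2=16  P3=42
Turnaround (C−A): P0=28  P1=6  P2=12  P3=37
Response(P2) = first start − arrival = 6 − 4 = 2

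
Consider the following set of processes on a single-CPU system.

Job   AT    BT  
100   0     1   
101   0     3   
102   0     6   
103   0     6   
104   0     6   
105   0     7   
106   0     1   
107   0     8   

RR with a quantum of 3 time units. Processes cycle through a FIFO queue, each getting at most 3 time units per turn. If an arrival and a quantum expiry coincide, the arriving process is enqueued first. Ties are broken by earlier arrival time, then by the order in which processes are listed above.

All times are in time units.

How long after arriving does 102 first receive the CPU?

4

Schedule: | 100 0-1 | 101 1-4 | 102 4-7 | 103 7-10 | 104 10-13 | 105 13-16 | 106 16-17 | 107 17-20 | 102 20-23 | 103 23-26 | 104 26-29 | 105 29-32 | 107 32-35 | 105 35-36 | 107 36-38 |
Completion: 100=1  101=4  102=23  103=26  104=29  105=36  106=17  107=38
Turnaround (C−A): 100=1  101=4  102=23  103=26  104=29  105=36  106=17  107=38
Response(102) = first start − arrival = 4 − 0 = 4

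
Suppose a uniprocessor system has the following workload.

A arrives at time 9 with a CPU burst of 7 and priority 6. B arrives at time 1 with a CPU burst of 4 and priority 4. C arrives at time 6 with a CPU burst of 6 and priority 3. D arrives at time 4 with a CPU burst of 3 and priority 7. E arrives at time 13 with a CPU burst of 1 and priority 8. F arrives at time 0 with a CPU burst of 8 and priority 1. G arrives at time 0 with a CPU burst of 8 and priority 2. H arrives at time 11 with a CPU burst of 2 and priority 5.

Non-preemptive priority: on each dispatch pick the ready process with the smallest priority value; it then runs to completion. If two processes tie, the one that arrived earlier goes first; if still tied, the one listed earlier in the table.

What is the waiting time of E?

25

Timeline: | F 0-8 | G 8-16 | C 16-22 | B 22-26 | H 26-28 | A 28-35 | D 35-38 | E 38-39 |
Completion: A=35  B=26  C=22  D=38  E=39  F=8  G=16  H=28
Waiting(E) = turnaround − burst = 26 − 1 = 25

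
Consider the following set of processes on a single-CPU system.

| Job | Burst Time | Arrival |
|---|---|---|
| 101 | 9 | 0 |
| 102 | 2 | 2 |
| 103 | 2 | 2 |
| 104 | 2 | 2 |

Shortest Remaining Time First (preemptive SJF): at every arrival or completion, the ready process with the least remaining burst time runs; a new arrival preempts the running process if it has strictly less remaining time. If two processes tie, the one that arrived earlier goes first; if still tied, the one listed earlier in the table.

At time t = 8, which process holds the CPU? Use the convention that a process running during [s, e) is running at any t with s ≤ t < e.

101

Gantt: | 101 0-2 | 102 2-4 | 103 4-6 | 104 6-8 | 101 8-15 |
Completion: 101=15  102=4  103=6  104=8
Turnaround (C−A): 101=15  102=2  103=4  104=6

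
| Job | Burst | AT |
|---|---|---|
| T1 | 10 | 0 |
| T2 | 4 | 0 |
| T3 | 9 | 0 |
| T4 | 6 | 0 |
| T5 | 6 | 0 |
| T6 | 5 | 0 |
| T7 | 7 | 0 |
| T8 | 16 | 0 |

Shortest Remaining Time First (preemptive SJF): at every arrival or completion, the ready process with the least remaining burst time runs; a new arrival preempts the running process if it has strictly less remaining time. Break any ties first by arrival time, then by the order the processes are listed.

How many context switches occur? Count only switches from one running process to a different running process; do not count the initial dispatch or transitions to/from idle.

Gantt: | T2 0-4 | T6 4-9 | T4 9-15 | T5 15-21 | T7 21-28 | T3 28-37 | T1 37-47 | T8 47-63 |
Completion: T1=47  T2=4  T3=37  T4=15  T5=21  T6=9  T7=28  T8=63
Turnaround (C−A): T1=47  T2=4  T3=37  T4=15  T5=21  T6=9  T7=28  T8=63

7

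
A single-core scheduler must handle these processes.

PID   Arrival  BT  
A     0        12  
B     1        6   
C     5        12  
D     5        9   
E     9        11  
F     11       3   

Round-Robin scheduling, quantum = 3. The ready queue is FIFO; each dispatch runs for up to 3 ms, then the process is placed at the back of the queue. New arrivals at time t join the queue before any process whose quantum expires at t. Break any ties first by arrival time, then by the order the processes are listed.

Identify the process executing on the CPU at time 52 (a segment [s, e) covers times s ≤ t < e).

Schedule: | A 0-3 | B 3-6 | A 6-9 | C 9-12 | D 12-15 | B 15-18 | E 18-21 | A 21-24 | F 24-27 | C 27-30 | D 30-33 | E 33-36 | A 36-39 | C 39-42 | D 42-45 | E 45-48 | C 48-51 | E 51-53 |
Completion: A=39  B=18  C=51  D=45  E=53  F=27

E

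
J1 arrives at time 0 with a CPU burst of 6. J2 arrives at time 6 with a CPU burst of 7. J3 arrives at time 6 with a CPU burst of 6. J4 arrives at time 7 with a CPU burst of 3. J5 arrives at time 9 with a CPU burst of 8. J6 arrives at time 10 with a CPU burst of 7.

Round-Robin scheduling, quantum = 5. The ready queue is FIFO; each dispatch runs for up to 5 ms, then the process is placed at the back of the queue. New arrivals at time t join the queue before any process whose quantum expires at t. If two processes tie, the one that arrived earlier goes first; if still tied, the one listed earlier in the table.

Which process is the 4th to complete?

J3

Gantt: | J1 0-6 | J2 6-11 | J3 11-16 | J4 16-19 | J5 19-24 | J6 24-29 | J2 29-31 | J3 31-32 | J5 32-35 | J6 35-37 |
Completion: J1=6  J2=31  J3=32  J4=19  J5=35  J6=37
Turnaround (C−A): J1=6  J2=25  J3=26  J4=12  J5=26  J6=27
Finish order: J1 → J4 → J2 → J3 → J5 → J6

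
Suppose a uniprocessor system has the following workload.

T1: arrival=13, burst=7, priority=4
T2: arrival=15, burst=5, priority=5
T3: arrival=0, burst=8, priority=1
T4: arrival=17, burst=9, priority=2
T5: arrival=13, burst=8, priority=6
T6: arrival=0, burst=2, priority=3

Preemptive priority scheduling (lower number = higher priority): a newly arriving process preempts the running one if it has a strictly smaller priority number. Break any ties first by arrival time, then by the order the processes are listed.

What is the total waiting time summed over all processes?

Schedule: | T3 0-8 | T6 8-10 | idle 10-13 | T1 13-17 | T4 17-26 | T1 26-29 | T2 29-34 | T5 34-42 |
Completion: T1=29  T2=34  T3=8  T4=26  T5=42  T6=10
Waiting = turnaround − burst: T1=9, T2=14, T3=0, T4=0, T5=21, T6=8
Total waiting = 9 + 14 + 0 + 0 + 21 + 8 = 52

52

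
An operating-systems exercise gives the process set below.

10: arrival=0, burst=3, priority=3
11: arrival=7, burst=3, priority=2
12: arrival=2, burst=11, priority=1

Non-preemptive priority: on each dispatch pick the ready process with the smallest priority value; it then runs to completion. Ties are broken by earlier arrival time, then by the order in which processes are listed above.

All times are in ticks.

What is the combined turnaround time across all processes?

Timeline: | 10 0-3 | 12 3-14 | 11 14-17 |
Completion: 10=3  11=17  12=14
Turnaround (C−A): 10=3  11=10  12=12
Turnaround = completion − arrival: 10=3, 11=10, 12=12
Total turnaround = 3 + 10 + 12 = 25

25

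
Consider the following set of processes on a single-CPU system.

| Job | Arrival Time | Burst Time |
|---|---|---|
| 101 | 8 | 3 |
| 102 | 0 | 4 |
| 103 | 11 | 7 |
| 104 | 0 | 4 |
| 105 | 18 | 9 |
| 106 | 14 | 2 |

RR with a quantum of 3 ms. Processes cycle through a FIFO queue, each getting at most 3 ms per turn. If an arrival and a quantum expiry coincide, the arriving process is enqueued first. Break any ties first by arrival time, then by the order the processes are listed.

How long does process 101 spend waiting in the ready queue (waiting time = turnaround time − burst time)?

Schedule: | 102 0-3 | 104 3-6 | 102 6-7 | 104 7-8 | 101 8-11 | 103 11-14 | 106 14-16 | 103 16-19 | 105 19-22 | 103 22-23 | 105 23-29 |
Completion: 101=11  102=7  103=23  104=8  105=29  106=16
Waiting(101) = turnaround − burst = 3 − 3 = 0

0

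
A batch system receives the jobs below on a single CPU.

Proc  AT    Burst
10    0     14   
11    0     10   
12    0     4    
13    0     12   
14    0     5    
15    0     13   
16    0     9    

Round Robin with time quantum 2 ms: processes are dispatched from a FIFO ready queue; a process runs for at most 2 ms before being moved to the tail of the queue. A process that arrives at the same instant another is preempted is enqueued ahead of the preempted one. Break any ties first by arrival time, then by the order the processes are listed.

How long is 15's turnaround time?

Gantt: | 10 0-2 | 11 2-4 | 12 4-6 | 13 6-8 | 14 8-10 | 15 10-12 | 16 12-14 | 10 14-16 | 11 16-18 | 12 18-20 | 13 20-22 | 14 22-24 | 15 24-26 | 16 26-28 | 10 28-30 | 11 30-32 | 13 32-34 | 14 34-35 | 15 35-37 | 16 37-39 | 10 39-41 | 11 41-43 | 13 43-45 | 15 45-47 | 16 47-49 | 10 49-51 | 11 51-53 | 13 53-55 | 15 55-57 | 16 57-58 | 10 58-60 | 13 60-62 | 15 62-64 | 10 64-66 | 15 66-67 |
Completion: 10=66  11=53  12=20  13=62  14=35  15=67  16=58
Turnaround(15) = completion − arrival = 67 − 0 = 67

67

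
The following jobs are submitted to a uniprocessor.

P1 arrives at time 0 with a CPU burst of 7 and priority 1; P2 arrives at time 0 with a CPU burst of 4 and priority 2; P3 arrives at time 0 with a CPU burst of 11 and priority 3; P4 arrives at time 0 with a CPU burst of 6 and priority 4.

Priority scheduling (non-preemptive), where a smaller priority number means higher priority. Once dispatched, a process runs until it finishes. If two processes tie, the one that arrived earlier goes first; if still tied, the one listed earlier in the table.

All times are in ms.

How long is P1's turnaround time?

7

Timeline: | P1 0-7 | P2 7-11 | P3 11-22 | P4 22-28 |
Completion: P1=7  P2=11  P3=22  P4=28
Turnaround(P1) = completion − arrival = 7 − 0 = 7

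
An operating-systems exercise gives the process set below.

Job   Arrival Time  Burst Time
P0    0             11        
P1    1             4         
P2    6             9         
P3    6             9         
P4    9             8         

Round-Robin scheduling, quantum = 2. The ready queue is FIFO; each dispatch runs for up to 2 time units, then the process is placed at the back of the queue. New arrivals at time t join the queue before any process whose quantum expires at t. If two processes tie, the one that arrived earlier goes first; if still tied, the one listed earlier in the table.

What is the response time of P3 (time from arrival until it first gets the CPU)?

4

Schedule: | P0 0-2 | P1 2-4 | P0 4-6 | P1 6-8 | P2 8-10 | P3 10-12 | P0 12-14 | P4 14-16 | P2 16-18 | P3 18-20 | P0 20-22 | P4 22-24 | P2 24-26 | P3 26-28 | P0 28-30 | P4 30-32 | P2 32-34 | P3 34-36 | P0 36-37 | P4 37-39 | P2 39-40 | P3 40-41 |
Completion: P0=37  P1=8  P2=40  P3=41  P4=39
Response(P3) = first start − arrival = 10 − 6 = 4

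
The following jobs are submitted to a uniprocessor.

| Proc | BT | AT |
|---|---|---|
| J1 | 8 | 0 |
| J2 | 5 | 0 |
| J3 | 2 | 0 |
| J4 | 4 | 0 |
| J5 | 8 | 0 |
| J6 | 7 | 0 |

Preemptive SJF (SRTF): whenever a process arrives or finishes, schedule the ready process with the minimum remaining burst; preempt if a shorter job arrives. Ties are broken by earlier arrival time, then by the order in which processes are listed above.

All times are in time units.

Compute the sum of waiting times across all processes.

63

Gantt: | J3 0-2 | J4 2-6 | J2 6-11 | J6 11-18 | J1 18-26 | J5 26-34 |
Completion: J1=26  J2=11  J3=2  J4=6  J5=34  J6=18
Turnaround (C−A): J1=26  J2=11  J3=2  J4=6  J5=34  J6=18
Waiting = turnaround − burst: J1=18, J2=6, J3=0, J4=2, J5=26, J6=11
Total waiting = 18 + 6 + 0 + 2 + 26 + 11 = 63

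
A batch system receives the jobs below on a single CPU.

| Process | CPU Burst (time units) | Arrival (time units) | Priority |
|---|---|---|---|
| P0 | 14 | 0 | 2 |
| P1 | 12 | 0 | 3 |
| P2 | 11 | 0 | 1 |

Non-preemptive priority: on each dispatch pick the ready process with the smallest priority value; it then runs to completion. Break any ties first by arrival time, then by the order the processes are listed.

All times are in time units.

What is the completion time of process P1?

Schedule: | P2 0-11 | P0 11-25 | P1 25-37 |
Completion: P0=25  P1=37  P2=11
Turnaround (C−A): P0=25  P1=37  P2=11

37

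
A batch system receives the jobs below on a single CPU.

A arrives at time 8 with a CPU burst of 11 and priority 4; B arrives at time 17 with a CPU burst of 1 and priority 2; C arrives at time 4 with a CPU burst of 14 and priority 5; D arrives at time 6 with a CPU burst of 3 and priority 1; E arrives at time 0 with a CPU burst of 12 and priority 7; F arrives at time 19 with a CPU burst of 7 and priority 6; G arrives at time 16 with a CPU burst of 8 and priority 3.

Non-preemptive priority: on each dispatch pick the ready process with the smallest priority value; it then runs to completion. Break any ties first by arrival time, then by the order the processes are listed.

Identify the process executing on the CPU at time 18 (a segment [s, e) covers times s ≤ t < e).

Gantt: | E 0-12 | D 12-15 | A 15-26 | B 26-27 | G 27-35 | C 35-49 | F 49-56 |
Completion: A=26  B=27  C=49  D=15  E=12  F=56  G=35

A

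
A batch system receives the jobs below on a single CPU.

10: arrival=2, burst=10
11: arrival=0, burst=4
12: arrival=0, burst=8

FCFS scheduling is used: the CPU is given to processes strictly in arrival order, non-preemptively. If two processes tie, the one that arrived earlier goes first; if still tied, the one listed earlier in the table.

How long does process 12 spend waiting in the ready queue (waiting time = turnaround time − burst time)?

4

Gantt: | 11 0-4 | 12 4-12 | 10 12-22 |
Completion: 10=22  11=4  12=12
Waiting(12) = turnaround − burst = 12 − 8 = 4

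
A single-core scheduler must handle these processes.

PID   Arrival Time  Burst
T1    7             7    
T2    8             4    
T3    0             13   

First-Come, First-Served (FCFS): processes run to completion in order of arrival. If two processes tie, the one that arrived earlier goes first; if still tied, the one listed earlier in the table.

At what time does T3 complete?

Timeline: | T3 0-13 | T1 13-20 | T2 20-24 |
Completion: T1=20  T2=24  T3=13
Turnaround (C−A): T1=13  T2=16  T3=13

13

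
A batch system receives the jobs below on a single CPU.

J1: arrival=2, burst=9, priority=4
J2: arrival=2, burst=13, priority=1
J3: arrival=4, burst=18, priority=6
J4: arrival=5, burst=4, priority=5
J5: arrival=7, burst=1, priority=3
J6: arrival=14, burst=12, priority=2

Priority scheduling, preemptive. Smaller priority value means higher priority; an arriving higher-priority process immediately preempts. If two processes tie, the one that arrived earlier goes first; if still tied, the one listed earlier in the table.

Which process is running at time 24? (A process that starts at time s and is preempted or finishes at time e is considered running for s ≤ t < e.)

Timeline: | idle 0-2 | J2 2-15 | J6 15-27 | J5 27-28 | J1 28-37 | J4 37-41 | J3 41-59 |
Completion: J1=37  J2=15  J3=59  J4=41  J5=28  J6=27
Turnaround (C−A): J1=35  J2=13  J3=55  J4=36  J5=21  J6=13

J6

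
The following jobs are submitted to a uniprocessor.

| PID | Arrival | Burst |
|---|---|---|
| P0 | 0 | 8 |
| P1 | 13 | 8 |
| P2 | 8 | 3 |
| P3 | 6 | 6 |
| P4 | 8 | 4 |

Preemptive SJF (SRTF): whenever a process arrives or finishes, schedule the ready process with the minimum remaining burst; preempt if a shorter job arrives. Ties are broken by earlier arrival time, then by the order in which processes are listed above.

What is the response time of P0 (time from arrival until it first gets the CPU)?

Timeline: | P0 0-8 | P2 8-11 | P4 11-15 | P3 15-21 | P1 21-29 |
Completion: P0=8  P1=29  P2=11  P3=21  P4=15
Turnaround (C−A): P0=8  P1=16  P2=3  P3=15  P4=7
Response(P0) = first start − arrival = 0 − 0 = 0

0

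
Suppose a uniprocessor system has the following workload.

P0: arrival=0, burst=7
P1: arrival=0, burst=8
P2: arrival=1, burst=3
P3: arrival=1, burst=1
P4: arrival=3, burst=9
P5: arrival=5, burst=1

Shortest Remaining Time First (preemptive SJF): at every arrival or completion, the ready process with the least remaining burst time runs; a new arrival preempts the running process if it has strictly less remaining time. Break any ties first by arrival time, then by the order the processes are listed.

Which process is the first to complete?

P3

Schedule: | P0 0-1 | P3 1-2 | P2 2-5 | P5 5-6 | P0 6-12 | P1 12-20 | P4 20-29 |
Completion: P0=12  P1=20  P2=5  P3=2  P4=29  P5=6
Finish order: P3 → P2 → P5 → P0 → P1 → P4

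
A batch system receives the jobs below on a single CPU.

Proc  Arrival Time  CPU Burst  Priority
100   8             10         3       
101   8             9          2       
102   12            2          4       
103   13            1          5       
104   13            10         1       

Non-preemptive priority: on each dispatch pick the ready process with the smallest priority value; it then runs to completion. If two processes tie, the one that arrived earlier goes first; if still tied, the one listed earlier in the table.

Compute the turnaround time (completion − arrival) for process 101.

9

Timeline: | idle 0-8 | 101 8-17 | 104 17-27 | 100 27-37 | 102 37-39 | 103 39-40 |
Completion: 100=37  101=17  102=39  103=40  104=27
Turnaround (C−A): 100=29  101=9  102=27  103=27  104=14
Turnaround(101) = completion − arrival = 17 − 8 = 9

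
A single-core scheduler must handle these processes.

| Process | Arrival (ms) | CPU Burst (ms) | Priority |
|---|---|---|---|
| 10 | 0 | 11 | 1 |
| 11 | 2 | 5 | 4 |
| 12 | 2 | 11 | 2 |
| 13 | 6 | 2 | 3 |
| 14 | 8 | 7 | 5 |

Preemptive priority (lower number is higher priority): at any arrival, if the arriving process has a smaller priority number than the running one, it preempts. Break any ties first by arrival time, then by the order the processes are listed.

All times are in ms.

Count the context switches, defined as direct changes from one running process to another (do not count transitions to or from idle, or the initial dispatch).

4

Schedule: | 10 0-11 | 12 11-22 | 13 22-24 | 11 24-29 | 14 29-36 |
Completion: 10=11  11=29  12=22  13=24  14=36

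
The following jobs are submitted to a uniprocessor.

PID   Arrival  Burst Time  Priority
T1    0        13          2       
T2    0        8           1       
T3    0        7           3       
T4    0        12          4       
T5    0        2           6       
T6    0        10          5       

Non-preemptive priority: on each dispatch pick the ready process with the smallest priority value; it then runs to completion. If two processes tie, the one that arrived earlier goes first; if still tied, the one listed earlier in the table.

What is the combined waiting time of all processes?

147

Schedule: | T2 0-8 | T1 8-21 | T3 21-28 | T4 28-40 | T6 40-50 | T5 50-52 |
Completion: T1=21  T2=8  T3=28  T4=40  T5=52  T6=50
Turnaround (C−A): T1=21  T2=8  T3=28  T4=40  T5=52  T6=50
Waiting = turnaround − burst: T1=8, T2=0, T3=21, T4=28, T5=50, T6=40
Total waiting = 8 + 0 + 21 + 28 + 50 + 40 = 147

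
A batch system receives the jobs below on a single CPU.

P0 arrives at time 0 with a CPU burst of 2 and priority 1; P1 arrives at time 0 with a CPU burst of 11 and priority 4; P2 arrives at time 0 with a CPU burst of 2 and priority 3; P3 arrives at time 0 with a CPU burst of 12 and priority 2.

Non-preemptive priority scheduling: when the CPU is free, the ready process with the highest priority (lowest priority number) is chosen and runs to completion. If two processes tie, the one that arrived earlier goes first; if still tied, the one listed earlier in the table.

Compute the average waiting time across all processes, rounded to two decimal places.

8.00

Schedule: | P0 0-2 | P3 2-14 | P2 14-16 | P1 16-27 |
Completion: P0=2  P1=27  P2=16  P3=14
Waiting times: P0=0, P1=16, P2=14, P3=2
Average waiting = (0+16+14+2) / 4 = 32/4 = 8.00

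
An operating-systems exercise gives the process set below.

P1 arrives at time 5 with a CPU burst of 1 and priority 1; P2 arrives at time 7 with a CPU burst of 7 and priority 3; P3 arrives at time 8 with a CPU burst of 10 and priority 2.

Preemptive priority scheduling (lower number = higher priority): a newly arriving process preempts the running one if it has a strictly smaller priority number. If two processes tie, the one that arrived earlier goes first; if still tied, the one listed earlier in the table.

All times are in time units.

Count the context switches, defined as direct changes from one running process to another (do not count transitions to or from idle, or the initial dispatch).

Schedule: | idle 0-5 | P1 5-6 | idle 6-7 | P2 7-8 | P3 8-18 | P2 18-24 |
Completion: P1=6  P2=24  P3=18

2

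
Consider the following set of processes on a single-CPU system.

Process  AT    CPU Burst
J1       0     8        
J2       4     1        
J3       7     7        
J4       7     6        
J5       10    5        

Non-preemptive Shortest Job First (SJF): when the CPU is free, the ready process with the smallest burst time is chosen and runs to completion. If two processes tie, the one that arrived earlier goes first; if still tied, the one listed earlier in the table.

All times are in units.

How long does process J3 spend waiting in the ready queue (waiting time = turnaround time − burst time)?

Schedule: | J1 0-8 | J2 8-9 | J4 9-15 | J5 15-20 | J3 20-27 |
Completion: J1=8  J2=9  J3=27  J4=15  J5=20
Turnaround (C−A): J1=8  J2=5  J3=20  J4=8  J5=10
Waiting(J3) = turnaround − burst = 20 − 7 = 13

13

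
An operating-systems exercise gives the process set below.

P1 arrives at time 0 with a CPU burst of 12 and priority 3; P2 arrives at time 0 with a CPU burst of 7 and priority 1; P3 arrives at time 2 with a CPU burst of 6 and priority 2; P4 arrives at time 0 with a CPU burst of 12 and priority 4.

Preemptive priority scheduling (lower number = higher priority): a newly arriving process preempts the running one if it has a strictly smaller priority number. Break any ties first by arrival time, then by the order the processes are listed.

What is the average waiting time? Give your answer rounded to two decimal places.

10.75

Timeline: | P2 0-7 | P3 7-13 | P1 13-25 | P4 25-37 |
Completion: P1=25  P2=7  P3=13  P4=37
Waiting times: P1=13, P2=0, P3=5, P4=25
Average waiting = (13+0+5+25) / 4 = 43/4 = 10.75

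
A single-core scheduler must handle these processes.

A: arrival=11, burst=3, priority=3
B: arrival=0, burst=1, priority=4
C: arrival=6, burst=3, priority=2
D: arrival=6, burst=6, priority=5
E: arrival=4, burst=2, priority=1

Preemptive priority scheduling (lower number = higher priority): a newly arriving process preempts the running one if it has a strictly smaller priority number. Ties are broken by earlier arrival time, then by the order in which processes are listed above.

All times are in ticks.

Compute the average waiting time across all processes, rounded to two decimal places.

1.20

Schedule: | B 0-1 | idle 1-4 | E 4-6 | C 6-9 | D 9-11 | A 11-14 | D 14-18 |
Completion: A=14  B=1  C=9  D=18  E=6
Waiting times: A=0, B=0, C=0, D=6, E=0
Average waiting = (0+0+0+6+0) / 5 = 6/5 = 1.20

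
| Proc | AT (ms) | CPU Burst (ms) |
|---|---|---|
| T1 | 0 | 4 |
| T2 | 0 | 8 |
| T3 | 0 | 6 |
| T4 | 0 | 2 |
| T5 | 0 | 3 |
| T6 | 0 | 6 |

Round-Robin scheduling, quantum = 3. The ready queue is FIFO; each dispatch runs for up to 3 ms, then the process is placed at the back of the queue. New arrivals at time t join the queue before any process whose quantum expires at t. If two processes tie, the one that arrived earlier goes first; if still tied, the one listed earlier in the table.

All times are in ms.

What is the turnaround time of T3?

Schedule: | T1 0-3 | T2 3-6 | T3 6-9 | T4 9-11 | T5 11-14 | T6 14-17 | T1 17-18 | T2 18-21 | T3 21-24 | T6 24-27 | T2 27-29 |
Completion: T1=18  T2=29  T3=24  T4=11  T5=14  T6=27
Turnaround (C−A): T1=18  T2=29  T3=24  T4=11  T5=14  T6=27
Turnaround(T3) = completion − arrival = 24 − 0 = 24

24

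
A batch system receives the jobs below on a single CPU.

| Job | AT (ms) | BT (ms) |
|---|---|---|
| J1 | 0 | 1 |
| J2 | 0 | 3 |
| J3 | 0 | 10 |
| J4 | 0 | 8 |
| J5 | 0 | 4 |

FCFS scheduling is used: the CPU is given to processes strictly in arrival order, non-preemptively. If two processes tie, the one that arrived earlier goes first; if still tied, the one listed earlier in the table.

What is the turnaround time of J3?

Timeline: | J1 0-1 | J2 1-4 | J3 4-14 | J4 14-22 | J5 22-26 |
Completion: J1=1  J2=4  J3=14  J4=22  J5=26
Turnaround(J3) = completion − arrival = 14 − 0 = 14

14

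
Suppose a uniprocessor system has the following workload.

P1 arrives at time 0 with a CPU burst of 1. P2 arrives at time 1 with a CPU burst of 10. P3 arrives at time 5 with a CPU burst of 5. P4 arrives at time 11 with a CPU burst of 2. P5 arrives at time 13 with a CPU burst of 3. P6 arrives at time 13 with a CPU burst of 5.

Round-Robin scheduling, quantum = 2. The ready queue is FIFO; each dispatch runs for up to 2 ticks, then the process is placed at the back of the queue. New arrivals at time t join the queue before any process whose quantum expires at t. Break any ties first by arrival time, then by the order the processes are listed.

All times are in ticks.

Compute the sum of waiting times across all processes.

Schedule: | P1 0-1 | P2 1-5 | P3 5-7 | P2 7-9 | P3 9-11 | P2 11-13 | P4 13-15 | P3 15-16 | P5 16-18 | P6 18-20 | P2 20-22 | P5 22-23 | P6 23-26 |
Completion: P1=1  P2=22  P3=16  P4=15  P5=23  P6=26
Turnaround (C−A): P1=1  P2=21  P3=11  P4=4  P5=10  P6=13
Waiting = turnaround − burst: P1=0, P2=11, P3=6, P4=2, P5=7, P6=8
Total waiting = 0 + 11 + 6 + 2 + 7 + 8 = 34

34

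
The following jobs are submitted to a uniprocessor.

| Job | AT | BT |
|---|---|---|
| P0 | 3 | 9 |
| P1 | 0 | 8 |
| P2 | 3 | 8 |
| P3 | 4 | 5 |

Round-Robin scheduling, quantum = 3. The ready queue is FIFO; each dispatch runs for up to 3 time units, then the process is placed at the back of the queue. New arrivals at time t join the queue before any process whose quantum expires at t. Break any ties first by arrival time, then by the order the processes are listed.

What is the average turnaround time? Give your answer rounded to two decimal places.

Gantt: | P1 0-3 | P0 3-6 | P2 6-9 | P1 9-12 | P3 12-15 | P0 15-18 | P2 18-21 | P1 21-23 | P3 23-25 | P0 25-28 | P2 28-30 |
Completion: P0=28  P1=23  P2=30  P3=25
Turnaround times: P0=25, P1=23, P2=27, P3=21
Average turnaround = (25+23+27+21) / 4 = 96/4 = 24.00

24.00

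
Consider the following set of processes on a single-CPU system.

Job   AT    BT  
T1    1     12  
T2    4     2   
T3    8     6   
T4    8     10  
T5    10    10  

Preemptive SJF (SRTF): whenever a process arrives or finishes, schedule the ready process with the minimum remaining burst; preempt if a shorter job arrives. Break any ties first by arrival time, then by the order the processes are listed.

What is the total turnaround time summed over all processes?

Timeline: | idle 0-1 | T1 1-4 | T2 4-6 | T1 6-8 | T3 8-14 | T1 14-21 | T4 21-31 | T5 31-41 |
Completion: T1=21  T2=6  T3=14  T4=31  T5=41
Turnaround (C−A): T1=20  T2=2  T3=6  T4=23  T5=31
Turnaround = completion − arrival: T1=20, T2=2, T3=6, T4=23, T5=31
Total turnaround = 20 + 2 + 6 + 23 + 31 = 82

82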